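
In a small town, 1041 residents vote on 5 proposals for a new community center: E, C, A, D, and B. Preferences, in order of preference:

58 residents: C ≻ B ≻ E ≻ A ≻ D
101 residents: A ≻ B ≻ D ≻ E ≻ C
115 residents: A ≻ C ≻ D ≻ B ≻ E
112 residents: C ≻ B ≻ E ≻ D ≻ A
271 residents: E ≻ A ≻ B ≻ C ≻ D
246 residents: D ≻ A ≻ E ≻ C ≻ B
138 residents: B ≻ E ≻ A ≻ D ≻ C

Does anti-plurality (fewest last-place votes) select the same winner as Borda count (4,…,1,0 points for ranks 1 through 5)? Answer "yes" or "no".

Anti-plurality — last-place votes: E 115, C 239, A 112, D 329, B 246. Winner: A.
Borda — scores: E 2431, C 1542, A 2749, D 1666, B 2022. Winner: A.
The two methods agree.

yes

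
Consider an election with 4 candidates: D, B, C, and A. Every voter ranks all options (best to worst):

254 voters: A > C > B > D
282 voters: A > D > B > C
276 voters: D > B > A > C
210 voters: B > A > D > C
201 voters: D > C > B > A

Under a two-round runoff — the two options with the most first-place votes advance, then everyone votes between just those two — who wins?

Round 1 first-place votes: D 477, B 210, C 0, A 536.
A and D advance.
Runoff: A is preferred to D by 746 voters; D by 477.
A wins the runoff.

A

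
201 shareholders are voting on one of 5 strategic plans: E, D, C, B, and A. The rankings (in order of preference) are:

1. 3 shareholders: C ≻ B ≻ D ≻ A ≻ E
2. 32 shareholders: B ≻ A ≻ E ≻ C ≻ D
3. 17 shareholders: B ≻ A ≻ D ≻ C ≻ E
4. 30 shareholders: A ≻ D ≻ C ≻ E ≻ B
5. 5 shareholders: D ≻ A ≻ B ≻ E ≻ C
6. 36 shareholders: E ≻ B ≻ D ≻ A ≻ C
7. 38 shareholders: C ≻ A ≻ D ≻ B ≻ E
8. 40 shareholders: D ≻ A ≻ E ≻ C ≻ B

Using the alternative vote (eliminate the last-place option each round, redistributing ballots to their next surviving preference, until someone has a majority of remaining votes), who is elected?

Round 1: E 36, D 45, C 41, B 49, A 30. Eliminate A.
Round 2: E 36, D 75, C 41, B 49. Eliminate E.
Round 3: D 75, C 41, B 85. Eliminate C.
Round 4: D 113, B 88. D has a majority.

D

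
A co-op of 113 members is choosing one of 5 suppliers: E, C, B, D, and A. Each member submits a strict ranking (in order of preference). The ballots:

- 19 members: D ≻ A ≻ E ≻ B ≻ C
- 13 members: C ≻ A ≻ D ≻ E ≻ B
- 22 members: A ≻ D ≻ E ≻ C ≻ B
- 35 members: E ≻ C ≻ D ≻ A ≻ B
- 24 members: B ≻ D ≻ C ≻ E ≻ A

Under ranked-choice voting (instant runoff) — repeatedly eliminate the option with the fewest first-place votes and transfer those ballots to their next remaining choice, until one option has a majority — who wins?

E

Round 1: E 35, C 13, B 24, D 19, A 22. Eliminate C.
Round 2: E 35, B 24, D 19, A 35. Eliminate D.
Round 3: E 35, B 24, A 54. Eliminate B.
Round 4: E 59, A 54. E has a majority.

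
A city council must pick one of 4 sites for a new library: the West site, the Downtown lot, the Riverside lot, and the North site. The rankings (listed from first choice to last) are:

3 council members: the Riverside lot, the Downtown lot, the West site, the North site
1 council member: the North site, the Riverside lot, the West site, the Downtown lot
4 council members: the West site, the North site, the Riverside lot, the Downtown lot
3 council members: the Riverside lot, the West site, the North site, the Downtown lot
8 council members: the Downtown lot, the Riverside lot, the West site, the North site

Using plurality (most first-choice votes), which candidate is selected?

First-place votes: the West site 4, the Downtown lot 8, the Riverside lot 6, the North site 1.
the Downtown lot has the most first-place votes.

the Downtown lot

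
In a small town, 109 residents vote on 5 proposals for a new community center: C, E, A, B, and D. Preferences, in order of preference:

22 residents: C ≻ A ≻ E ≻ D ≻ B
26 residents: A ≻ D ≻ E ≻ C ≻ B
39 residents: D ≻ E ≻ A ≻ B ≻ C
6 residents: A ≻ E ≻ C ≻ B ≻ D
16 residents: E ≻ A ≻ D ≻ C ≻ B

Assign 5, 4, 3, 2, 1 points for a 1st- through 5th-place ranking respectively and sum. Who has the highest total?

A

C: 22·5 + 26·2 + 39·1 + 6·3 + 16·2 = 251
E: 22·3 + 26·3 + 39·4 + 6·4 + 16·5 = 404
A: 22·4 + 26·5 + 39·3 + 6·5 + 16·4 = 429
B: 22·1 + 26·1 + 39·2 + 6·2 + 16·1 = 154
D: 22·2 + 26·4 + 39·5 + 6·1 + 16·3 = 397
A has the highest Borda score (429).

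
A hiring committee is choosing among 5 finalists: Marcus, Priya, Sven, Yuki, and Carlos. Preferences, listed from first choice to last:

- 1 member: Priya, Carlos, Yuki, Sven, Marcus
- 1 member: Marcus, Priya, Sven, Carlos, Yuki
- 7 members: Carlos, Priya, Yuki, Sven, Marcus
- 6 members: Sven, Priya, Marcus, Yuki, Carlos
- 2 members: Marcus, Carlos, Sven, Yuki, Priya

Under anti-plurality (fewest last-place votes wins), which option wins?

Last-place votes: Marcus 8, Priya 2, Sven 0, Yuki 1, Carlos 6.
Sven is ranked last by the fewest voters, so Sven wins.

Sven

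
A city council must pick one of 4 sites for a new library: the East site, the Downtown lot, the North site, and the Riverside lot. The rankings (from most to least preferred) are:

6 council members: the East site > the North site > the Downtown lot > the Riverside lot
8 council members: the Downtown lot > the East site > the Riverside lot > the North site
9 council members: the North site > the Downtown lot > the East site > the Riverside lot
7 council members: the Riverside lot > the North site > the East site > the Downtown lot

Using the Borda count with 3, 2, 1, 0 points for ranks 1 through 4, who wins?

the East site: 6·3 + 8·2 + 9·1 + 7·1 = 50
the Downtown lot: 6·1 + 8·3 + 9·2 + 7·0 = 48
the North site: 6·2 + 8·0 + 9·3 + 7·2 = 53
the Riverside lot: 6·0 + 8·1 + 9·0 + 7·3 = 29
the North site has the highest Borda score (53).

the North site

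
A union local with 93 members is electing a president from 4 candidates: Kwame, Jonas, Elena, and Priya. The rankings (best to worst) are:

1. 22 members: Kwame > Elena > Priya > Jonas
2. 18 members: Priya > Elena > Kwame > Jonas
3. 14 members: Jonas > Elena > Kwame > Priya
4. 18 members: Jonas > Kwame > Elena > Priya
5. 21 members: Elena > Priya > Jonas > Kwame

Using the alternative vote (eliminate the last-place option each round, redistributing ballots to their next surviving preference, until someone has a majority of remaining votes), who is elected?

Round 1: Kwame 22, Jonas 32, Elena 21, Priya 18. Eliminate Priya.
Round 2: Kwame 22, Jonas 32, Elena 39. Eliminate Kwame.
Round 3: Jonas 32, Elena 61. Elena has a majority.

Elena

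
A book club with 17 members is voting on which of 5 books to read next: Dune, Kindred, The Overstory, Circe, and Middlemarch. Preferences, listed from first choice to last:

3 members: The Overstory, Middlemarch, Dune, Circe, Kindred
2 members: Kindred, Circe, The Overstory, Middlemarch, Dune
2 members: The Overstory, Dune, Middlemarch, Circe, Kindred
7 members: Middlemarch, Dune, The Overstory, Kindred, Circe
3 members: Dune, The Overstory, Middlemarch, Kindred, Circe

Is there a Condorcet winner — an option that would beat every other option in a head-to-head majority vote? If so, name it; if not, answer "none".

Checking pairwise contests:
Middlemarch beats Dune 12–5.
Dune beats Kindred 15–2.
Dune beats The Overstory 10–7.
Dune beats Circe 15–2.
The Overstory beats Middlemarch 10–7.
Every option loses at least one head-to-head, so there is no Condorcet winner.

none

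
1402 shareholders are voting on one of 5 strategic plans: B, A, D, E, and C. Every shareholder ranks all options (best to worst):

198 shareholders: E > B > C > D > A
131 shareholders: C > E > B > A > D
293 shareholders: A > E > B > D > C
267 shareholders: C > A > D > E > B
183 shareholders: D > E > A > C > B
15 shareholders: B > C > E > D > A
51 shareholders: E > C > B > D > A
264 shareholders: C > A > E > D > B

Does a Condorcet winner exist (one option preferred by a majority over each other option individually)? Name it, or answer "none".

Checking pairwise contests:
A beats B 1007–395.
C beats A 926–476.
A beats D 955–447.
A beats E 824–578.
E beats C 725–677.
Every option loses at least one head-to-head, so there is no Condorcet winner.

none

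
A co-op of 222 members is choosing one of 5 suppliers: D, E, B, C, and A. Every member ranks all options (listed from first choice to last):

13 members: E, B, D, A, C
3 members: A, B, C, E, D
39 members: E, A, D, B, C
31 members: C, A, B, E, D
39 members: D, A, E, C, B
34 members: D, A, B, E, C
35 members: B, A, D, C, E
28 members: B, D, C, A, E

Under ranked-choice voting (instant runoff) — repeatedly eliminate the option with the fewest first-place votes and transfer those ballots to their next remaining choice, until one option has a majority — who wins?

Round 1: D 73, E 52, B 63, C 31, A 3. Eliminate A.
Round 2: D 73, E 52, B 66, C 31. Eliminate C.
Round 3: D 73, E 52, B 97. Eliminate E.
Round 4: D 112, B 110. D has a majority.

D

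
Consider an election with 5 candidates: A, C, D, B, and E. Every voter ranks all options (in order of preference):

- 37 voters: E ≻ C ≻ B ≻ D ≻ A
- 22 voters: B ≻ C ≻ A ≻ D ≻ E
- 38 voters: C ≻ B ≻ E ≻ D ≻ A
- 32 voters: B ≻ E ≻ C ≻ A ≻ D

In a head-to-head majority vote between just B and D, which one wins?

B

Voters preferring B to D: 129; preferring D to B: 0.
B wins the head-to-head.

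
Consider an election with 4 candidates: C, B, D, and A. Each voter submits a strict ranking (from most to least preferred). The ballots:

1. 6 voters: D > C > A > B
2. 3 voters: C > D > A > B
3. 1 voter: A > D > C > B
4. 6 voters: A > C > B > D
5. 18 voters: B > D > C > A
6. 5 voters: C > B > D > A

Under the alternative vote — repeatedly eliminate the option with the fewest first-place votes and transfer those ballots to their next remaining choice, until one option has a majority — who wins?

C

Round 1: C 8, B 18, D 6, A 7. Eliminate D.
Round 2: C 14, B 18, A 7. Eliminate A.
Round 3: C 21, B 18. C has a majority.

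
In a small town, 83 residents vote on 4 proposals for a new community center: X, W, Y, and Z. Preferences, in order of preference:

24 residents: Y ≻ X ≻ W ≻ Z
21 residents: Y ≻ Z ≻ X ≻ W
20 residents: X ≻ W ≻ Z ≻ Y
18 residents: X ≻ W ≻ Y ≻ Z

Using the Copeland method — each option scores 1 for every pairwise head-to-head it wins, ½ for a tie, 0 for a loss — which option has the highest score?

Y

X: beats W and Z; loses to Y → score 2.
W: beats Z; loses to X and Y → score 1.
Y: beats X, W, and Z → score 3.
Z: loses to X, W, and Y → score 0.
Y has the best pairwise record.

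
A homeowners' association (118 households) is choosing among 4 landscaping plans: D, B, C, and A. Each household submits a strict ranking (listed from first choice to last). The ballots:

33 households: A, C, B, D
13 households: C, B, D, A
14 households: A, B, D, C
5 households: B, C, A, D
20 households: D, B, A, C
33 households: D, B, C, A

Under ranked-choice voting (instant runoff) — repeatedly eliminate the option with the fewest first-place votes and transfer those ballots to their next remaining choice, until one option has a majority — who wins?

D

Round 1: D 53, B 5, C 13, A 47. Eliminate B.
Round 2: D 53, C 18, A 47. Eliminate C.
Round 3: D 66, A 52. D has a majority.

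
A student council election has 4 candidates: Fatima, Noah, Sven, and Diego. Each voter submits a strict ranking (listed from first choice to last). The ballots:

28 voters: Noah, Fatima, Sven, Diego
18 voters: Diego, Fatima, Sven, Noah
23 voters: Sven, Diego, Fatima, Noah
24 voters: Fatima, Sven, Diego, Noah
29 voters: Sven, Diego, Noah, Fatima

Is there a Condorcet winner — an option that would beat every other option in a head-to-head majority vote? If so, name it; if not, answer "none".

Checking pairwise contests:
Diego beats Fatima 70–52.
Fatima beats Noah 65–57.
Fatima beats Sven 70–52.
Sven beats Diego 104–18.
Every option loses at least one head-to-head, so there is no Condorcet winner.

none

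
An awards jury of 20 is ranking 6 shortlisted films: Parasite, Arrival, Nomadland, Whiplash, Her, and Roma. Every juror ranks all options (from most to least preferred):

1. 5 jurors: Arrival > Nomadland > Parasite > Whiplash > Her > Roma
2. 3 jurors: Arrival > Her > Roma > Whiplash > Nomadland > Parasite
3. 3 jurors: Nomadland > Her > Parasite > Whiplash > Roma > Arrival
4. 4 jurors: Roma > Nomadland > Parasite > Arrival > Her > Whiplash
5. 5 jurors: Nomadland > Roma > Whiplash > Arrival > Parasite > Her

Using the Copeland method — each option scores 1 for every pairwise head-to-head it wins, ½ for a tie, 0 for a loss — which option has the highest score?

Nomadland

Parasite: beats Whiplash and Her; loses to Arrival, Nomadland, and Roma → score 2.
Arrival: beats Parasite, Whiplash, and Her; loses to Nomadland and Roma → score 3.
Nomadland: beats Parasite, Arrival, Whiplash, Her, and Roma → score 5.
Whiplash: ties Her; loses to Parasite, Arrival, Nomadland, and Roma → score 0.5.
Her: beats Roma; ties Whiplash; loses to Parasite, Arrival, and Nomadland → score 1.5.
Roma: beats Parasite, Arrival, and Whiplash; loses to Nomadland and Her → score 3.
Nomadland has the best pairwise record.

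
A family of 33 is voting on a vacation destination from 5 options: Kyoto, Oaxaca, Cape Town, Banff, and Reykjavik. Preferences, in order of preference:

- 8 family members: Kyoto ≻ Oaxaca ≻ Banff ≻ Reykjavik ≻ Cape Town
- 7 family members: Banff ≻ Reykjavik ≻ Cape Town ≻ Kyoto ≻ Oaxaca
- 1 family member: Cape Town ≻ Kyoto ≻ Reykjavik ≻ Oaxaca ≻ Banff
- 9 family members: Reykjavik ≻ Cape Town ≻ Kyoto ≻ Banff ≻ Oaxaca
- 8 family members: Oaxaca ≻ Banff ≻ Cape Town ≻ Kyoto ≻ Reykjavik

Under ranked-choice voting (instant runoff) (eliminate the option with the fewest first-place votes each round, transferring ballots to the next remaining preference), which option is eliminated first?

Cape Town

Round 1: Kyoto 8, Oaxaca 8, Cape Town 1, Banff 7, Reykjavik 9. Eliminate Cape Town.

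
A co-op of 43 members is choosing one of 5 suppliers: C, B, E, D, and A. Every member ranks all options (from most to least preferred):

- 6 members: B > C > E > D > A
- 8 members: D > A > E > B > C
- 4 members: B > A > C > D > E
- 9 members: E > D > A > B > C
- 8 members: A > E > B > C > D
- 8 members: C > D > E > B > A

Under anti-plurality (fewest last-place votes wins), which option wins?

B

Last-place votes: C 17, B 0, E 4, D 8, A 14.
B is ranked last by the fewest voters, so B wins.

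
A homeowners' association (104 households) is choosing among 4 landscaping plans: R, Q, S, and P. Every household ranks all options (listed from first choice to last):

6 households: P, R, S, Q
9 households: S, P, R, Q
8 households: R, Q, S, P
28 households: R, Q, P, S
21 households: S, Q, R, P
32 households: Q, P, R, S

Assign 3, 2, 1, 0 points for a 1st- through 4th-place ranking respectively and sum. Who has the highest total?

R: 6·2 + 9·1 + 8·3 + 28·3 + 21·1 + 32·1 = 182
Q: 6·0 + 9·0 + 8·2 + 28·2 + 21·2 + 32·3 = 210
S: 6·1 + 9·3 + 8·1 + 28·0 + 21·3 + 32·0 = 104
P: 6·3 + 9·2 + 8·0 + 28·1 + 21·0 + 32·2 = 128
Q has the highest Borda score (210).

Q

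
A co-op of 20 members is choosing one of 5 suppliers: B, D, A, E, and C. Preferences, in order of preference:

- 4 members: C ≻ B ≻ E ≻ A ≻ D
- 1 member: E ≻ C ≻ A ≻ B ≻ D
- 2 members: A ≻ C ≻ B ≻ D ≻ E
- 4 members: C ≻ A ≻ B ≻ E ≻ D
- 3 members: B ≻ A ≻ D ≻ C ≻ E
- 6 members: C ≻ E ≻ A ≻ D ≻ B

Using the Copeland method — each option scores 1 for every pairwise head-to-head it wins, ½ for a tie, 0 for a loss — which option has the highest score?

B: beats D and E; loses to A and C → score 2.
D: loses to B, A, E, and C → score 0.
A: beats B and D; loses to E and C → score 2.
E: beats D and A; loses to B and C → score 2.
C: beats B, D, A, and E → score 4.
C has the best pairwise record.

C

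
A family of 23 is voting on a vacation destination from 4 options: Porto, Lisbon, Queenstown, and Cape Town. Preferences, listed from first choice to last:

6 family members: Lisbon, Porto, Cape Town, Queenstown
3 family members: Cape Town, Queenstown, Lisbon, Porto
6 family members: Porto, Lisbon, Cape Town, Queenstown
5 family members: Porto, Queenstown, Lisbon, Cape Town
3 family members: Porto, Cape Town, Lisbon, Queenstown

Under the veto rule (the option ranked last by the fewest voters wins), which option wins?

Lisbon

Last-place votes: Porto 3, Lisbon 0, Queenstown 15, Cape Town 5.
Lisbon is ranked last by the fewest voters, so Lisbon wins.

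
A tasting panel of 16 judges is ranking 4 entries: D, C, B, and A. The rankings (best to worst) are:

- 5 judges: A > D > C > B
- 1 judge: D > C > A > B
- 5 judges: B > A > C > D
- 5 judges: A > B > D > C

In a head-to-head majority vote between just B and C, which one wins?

Voters preferring B to C: 10; preferring C to B: 6.
B wins the head-to-head.

B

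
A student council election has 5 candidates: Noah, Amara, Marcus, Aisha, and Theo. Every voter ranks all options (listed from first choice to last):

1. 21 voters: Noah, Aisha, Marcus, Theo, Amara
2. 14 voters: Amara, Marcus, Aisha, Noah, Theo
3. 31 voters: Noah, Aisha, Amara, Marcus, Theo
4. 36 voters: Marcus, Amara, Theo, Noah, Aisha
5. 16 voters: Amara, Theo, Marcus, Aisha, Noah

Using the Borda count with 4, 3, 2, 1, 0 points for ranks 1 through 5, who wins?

Noah: 21·4 + 14·1 + 31·4 + 36·1 + 16·0 = 258
Amara: 21·0 + 14·4 + 31·2 + 36·3 + 16·4 = 290
Marcus: 21·2 + 14·3 + 31·1 + 36·4 + 16·2 = 291
Aisha: 21·3 + 14·2 + 31·3 + 36·0 + 16·1 = 200
Theo: 21·1 + 14·0 + 31·0 + 36·2 + 16·3 = 141
Marcus has the highest Borda score (291).

Marcus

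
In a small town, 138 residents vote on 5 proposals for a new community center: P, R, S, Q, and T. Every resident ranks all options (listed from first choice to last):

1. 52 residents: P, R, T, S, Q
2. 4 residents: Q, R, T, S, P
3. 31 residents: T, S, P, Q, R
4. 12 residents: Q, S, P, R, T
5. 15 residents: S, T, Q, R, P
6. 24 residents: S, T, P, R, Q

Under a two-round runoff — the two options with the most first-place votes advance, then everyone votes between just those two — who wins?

Round 1 first-place votes: P 52, R 0, S 39, Q 16, T 31.
P and S advance.
Runoff: P is preferred to S by 52 voters; S by 86.
S wins the runoff.

S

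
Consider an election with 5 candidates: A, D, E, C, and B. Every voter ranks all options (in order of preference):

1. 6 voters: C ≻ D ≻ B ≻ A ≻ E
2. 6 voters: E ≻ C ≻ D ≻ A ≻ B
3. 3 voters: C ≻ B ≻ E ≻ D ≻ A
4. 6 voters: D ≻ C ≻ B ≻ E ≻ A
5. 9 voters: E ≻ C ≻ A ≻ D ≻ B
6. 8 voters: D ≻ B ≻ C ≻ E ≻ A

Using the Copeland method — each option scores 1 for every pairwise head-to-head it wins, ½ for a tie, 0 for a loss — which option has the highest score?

C

A: loses to D, E, C, and B → score 0.
D: beats A, E, and B; loses to C → score 3.
E: beats A; loses to D, C, and B → score 1.
C: beats A, D, E, and B → score 4.
B: beats A and E; loses to D and C → score 2.
C has the best pairwise record.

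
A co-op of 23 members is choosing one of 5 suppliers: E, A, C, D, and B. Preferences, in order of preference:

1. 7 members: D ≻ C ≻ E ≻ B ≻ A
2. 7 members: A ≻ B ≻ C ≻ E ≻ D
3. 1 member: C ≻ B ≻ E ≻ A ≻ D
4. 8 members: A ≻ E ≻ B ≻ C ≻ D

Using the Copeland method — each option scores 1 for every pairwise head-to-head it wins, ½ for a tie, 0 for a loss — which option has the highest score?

E: beats D and B; loses to A and C → score 2.
A: beats E, C, D, and B → score 4.
C: beats E and D; loses to A and B → score 2.
D: loses to E, A, C, and B → score 0.
B: beats C and D; loses to E and A → score 2.
A has the best pairwise record.

A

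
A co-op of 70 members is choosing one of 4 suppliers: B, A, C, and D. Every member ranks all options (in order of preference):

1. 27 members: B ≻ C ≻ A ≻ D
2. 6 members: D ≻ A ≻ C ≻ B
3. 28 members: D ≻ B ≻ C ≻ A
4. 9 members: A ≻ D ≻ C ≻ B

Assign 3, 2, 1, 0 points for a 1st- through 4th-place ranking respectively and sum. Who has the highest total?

B

B: 27·3 + 6·0 + 28·2 + 9·0 = 137
A: 27·1 + 6·2 + 28·0 + 9·3 = 66
C: 27·2 + 6·1 + 28·1 + 9·1 = 97
D: 27·0 + 6·3 + 28·3 + 9·2 = 120
B has the highest Borda score (137).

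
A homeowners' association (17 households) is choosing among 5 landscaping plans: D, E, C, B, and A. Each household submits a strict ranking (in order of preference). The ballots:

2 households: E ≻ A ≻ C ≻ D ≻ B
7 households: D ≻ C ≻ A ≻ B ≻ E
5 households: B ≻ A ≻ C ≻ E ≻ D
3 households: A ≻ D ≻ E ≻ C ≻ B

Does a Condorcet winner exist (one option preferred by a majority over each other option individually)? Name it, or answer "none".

A

A vs D: 10–7 for A.
A vs E: 15–2 for A.
A vs C: 10–7 for A.
A vs B: 12–5 for A.
A beats every other option head-to-head.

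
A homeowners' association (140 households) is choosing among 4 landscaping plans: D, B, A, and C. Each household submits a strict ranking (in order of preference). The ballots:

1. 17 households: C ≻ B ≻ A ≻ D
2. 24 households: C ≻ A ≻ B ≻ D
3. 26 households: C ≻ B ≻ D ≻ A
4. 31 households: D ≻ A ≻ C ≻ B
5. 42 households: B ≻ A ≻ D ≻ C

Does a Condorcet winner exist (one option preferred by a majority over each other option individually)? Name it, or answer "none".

Checking pairwise contests:
B beats D 109–31.
C beats B 98–42.
B beats A 85–55.
D beats C 73–67.
Every option loses at least one head-to-head, so there is no Condorcet winner.

none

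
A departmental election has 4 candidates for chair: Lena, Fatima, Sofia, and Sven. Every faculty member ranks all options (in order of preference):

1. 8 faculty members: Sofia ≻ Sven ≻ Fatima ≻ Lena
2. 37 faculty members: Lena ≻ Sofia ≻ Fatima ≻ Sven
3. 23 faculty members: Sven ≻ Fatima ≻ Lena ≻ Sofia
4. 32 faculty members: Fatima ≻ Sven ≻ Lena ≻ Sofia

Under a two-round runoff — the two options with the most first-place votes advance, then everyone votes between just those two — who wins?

Fatima

Round 1 first-place votes: Lena 37, Fatima 32, Sofia 8, Sven 23.
Lena and Fatima advance.
Runoff: Lena is preferred to Fatima by 37 voters; Fatima by 63.
Fatima wins the runoff.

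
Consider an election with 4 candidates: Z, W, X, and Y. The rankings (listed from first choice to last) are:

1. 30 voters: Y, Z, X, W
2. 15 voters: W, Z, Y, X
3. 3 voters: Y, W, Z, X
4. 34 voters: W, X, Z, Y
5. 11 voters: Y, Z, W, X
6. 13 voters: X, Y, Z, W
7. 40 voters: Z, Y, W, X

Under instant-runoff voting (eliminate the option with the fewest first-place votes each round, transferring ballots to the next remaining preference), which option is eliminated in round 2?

Round 1: Z 40, W 49, X 13, Y 44. Eliminate X.
Round 2: Z 40, W 49, Y 57. Eliminate Z.

Z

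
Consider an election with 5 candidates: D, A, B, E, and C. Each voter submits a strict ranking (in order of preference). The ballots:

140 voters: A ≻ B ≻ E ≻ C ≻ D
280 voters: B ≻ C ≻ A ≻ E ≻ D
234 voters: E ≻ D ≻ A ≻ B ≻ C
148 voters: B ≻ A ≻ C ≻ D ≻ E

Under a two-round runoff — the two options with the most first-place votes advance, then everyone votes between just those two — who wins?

Round 1 first-place votes: D 0, A 140, B 428, E 234, C 0.
B and E advance.
Runoff: B is preferred to E by 568 voters; E by 234.
B wins the runoff.

B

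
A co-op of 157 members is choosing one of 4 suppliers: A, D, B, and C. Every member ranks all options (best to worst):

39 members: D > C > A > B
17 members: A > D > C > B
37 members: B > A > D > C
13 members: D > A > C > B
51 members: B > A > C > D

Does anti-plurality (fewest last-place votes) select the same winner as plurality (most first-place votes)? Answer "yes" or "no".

no

Anti-plurality — last-place votes: A 0, D 51, B 69, C 37. Winner: A.
Plurality — first-place votes: A 17, D 52, B 88, C 0. Winner: B.
The two methods disagree.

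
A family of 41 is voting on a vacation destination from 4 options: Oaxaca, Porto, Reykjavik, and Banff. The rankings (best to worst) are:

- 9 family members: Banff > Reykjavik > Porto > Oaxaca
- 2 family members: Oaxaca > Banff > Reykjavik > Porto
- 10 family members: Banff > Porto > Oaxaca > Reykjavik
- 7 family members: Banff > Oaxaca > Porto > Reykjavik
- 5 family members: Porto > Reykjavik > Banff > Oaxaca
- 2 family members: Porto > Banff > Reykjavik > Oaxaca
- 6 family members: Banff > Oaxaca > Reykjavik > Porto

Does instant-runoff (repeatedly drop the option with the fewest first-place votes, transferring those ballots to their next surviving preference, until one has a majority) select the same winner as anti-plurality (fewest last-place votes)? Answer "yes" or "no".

Instant-runoff — R1 Oaxaca 2, Porto 7, Reykjavik 0, Banff 32 (Banff winner). Winner: Banff.
Anti-plurality — last-place votes: Oaxaca 16, Porto 8, Reykjavik 17, Banff 0. Winner: Banff.
The two methods agree.

yes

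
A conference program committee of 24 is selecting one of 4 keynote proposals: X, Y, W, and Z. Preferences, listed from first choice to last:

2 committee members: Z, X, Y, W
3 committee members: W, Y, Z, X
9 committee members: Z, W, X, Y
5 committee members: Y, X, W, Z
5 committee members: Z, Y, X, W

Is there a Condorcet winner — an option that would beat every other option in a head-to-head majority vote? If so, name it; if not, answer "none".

Z vs X: 19–5 for Z.
Z vs Y: 16–8 for Z.
Z vs W: 16–8 for Z.
Z beats every other option head-to-head.

Z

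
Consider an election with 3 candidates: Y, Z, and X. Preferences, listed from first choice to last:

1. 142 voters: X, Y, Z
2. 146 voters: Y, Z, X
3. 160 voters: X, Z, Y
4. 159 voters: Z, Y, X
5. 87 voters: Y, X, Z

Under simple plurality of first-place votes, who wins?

First-place votes: Y 233, Z 159, X 302.
X has the most first-place votes.

X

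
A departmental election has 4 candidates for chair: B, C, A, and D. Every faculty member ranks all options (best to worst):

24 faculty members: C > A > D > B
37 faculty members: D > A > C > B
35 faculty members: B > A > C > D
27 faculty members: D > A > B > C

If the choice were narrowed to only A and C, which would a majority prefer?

A

Voters preferring A to C: 99; preferring C to A: 24.
A wins the head-to-head.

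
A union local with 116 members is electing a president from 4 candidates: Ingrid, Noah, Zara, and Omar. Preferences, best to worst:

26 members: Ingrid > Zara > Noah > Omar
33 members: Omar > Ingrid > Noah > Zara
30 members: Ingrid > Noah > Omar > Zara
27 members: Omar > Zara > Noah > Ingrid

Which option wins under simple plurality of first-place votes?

Omar

First-place votes: Ingrid 56, Noah 0, Zara 0, Omar 60.
Omar has the most first-place votes.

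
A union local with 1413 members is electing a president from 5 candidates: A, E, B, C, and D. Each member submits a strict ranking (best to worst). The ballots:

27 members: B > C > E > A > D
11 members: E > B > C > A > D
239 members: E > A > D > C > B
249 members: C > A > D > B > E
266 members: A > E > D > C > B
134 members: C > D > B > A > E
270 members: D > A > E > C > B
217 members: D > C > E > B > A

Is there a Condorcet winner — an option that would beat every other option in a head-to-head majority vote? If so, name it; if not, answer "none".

A

A vs E: 919–494 for A.
A vs B: 1024–389 for A.
A vs C: 775–638 for A.
A vs D: 792–621 for A.
A beats every other option head-to-head.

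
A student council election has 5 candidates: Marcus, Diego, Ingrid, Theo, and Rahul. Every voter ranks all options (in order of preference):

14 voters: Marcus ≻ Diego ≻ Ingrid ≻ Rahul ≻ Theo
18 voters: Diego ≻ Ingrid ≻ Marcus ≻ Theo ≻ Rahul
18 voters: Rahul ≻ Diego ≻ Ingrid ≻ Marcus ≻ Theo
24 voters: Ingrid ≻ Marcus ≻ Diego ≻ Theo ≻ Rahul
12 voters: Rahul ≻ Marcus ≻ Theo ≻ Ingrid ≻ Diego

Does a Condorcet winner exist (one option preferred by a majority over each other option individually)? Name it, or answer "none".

Checking pairwise contests:
Ingrid beats Marcus 60–26.
Marcus beats Diego 50–36.
Diego beats Ingrid 50–36.
Marcus beats Theo 86–0.
Marcus beats Rahul 56–30.
Every option loses at least one head-to-head, so there is no Condorcet winner.

none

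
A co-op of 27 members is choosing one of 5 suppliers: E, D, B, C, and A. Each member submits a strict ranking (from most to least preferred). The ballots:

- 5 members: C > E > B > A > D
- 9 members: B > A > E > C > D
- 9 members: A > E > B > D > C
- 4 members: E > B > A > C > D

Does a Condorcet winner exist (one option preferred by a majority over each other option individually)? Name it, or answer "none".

none

Checking pairwise contests:
A beats E 18–9.
E beats D 27–0.
E beats B 18–9.
E beats C 22–5.
B beats A 18–9.
Every option loses at least one head-to-head, so there is no Condorcet winner.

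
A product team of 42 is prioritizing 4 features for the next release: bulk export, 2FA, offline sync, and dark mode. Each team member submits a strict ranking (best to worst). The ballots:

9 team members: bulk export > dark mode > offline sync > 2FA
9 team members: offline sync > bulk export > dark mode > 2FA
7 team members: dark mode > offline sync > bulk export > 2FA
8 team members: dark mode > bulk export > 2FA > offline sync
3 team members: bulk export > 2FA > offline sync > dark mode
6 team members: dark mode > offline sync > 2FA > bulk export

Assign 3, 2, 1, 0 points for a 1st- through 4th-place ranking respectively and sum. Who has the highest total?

bulk export: 9·3 + 9·2 + 7·1 + 8·2 + 3·3 + 6·0 = 77
2FA: 9·0 + 9·0 + 7·0 + 8·1 + 3·2 + 6·1 = 20
offline sync: 9·1 + 9·3 + 7·2 + 8·0 + 3·1 + 6·2 = 65
dark mode: 9·2 + 9·1 + 7·3 + 8·3 + 3·0 + 6·3 = 90
dark mode has the highest Borda score (90).

dark mode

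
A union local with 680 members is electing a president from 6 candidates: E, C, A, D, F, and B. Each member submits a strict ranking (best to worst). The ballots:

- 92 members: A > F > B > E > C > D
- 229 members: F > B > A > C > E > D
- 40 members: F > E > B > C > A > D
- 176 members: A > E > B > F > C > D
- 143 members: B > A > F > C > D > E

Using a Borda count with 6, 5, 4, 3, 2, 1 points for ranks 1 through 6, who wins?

E: 92·3 + 229·2 + 40·5 + 176·5 + 143·1 = 1957
C: 92·2 + 229·3 + 40·3 + 176·2 + 143·3 = 1772
A: 92·6 + 229·4 + 40·2 + 176·6 + 143·5 = 3319
D: 92·1 + 229·1 + 40·1 + 176·1 + 143·2 = 823
F: 92·5 + 229·6 + 40·6 + 176·3 + 143·4 = 3174
B: 92·4 + 229·5 + 40·4 + 176·4 + 143·6 = 3235
A has the highest Borda score (3319).

A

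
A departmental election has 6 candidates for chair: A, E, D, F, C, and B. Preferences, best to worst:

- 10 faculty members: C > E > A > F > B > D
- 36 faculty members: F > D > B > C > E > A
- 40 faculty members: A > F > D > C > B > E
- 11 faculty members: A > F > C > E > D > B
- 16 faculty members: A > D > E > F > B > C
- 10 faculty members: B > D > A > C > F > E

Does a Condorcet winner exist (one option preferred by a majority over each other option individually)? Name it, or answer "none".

A vs E: 77–46 for A.
A vs D: 77–46 for A.
A vs F: 87–36 for A.
A vs C: 77–46 for A.
A vs B: 77–46 for A.
A beats every other option head-to-head.

A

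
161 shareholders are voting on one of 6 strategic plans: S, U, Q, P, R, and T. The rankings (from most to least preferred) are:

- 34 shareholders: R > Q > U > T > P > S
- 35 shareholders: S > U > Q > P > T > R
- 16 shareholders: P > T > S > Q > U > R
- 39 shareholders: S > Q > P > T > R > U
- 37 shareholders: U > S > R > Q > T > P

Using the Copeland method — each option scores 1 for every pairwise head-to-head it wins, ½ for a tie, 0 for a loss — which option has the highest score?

S: beats U, Q, P, R, and T → score 5.
U: beats P, R, and T; loses to S and Q → score 3.
Q: beats U, P, R, and T; loses to S → score 4.
P: beats R and T; loses to S, U, and Q → score 2.
R: loses to S, U, Q, P, and T → score 0.
T: beats R; loses to S, U, Q, and P → score 1.
S has the best pairwise record.

S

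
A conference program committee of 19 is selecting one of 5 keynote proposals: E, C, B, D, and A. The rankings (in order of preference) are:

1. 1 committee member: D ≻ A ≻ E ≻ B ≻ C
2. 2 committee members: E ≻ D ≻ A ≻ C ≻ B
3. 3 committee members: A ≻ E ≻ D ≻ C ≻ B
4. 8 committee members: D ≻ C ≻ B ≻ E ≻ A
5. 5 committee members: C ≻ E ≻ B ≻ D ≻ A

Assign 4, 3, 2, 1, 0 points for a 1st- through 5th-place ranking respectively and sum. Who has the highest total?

D

E: 1·2 + 2·4 + 3·3 + 8·1 + 5·3 = 42
C: 1·0 + 2·1 + 3·1 + 8·3 + 5·4 = 49
B: 1·1 + 2·0 + 3·0 + 8·2 + 5·2 = 27
D: 1·4 + 2·3 + 3·2 + 8·4 + 5·1 = 53
A: 1·3 + 2·2 + 3·4 + 8·0 + 5·0 = 19
D has the highest Borda score (53).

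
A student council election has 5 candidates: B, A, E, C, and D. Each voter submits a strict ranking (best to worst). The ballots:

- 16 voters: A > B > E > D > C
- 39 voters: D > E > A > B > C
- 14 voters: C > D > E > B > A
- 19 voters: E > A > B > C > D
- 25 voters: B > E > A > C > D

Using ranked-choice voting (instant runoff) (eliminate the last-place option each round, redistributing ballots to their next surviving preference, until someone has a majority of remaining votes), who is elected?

Round 1: B 25, A 16, E 19, C 14, D 39. Eliminate C.
Round 2: B 25, A 16, E 19, D 53. Eliminate A.
Round 3: B 41, E 19, D 53. Eliminate E.
Round 4: B 60, D 53. B has a majority.

B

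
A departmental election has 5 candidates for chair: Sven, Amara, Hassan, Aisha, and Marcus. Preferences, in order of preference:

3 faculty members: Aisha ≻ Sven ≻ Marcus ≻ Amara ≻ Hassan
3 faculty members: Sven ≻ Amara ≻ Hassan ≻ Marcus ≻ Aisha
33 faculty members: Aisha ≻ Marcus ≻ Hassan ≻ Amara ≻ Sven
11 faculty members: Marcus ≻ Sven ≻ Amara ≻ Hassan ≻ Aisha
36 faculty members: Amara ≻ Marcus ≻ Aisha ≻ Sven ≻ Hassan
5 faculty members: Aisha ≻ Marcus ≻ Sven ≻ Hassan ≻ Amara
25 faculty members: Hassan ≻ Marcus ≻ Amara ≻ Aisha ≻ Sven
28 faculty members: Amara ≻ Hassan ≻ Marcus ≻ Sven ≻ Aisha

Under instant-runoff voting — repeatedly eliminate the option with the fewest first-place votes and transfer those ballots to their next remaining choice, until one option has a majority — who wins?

Amara

Round 1: Sven 3, Amara 64, Hassan 25, Aisha 41, Marcus 11. Eliminate Sven.
Round 2: Amara 67, Hassan 25, Aisha 41, Marcus 11. Eliminate Marcus.
Round 3: Amara 78, Hassan 25, Aisha 41. Amara has a majority.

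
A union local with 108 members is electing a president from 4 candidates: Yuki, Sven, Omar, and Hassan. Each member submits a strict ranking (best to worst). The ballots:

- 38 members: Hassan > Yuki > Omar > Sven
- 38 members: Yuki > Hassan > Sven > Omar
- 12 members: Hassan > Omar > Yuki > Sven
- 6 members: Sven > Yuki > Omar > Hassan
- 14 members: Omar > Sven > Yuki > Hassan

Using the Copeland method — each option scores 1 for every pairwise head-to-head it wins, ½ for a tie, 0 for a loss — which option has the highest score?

Yuki

Yuki: beats Sven, Omar, and Hassan → score 3.
Sven: loses to Yuki, Omar, and Hassan → score 0.
Omar: beats Sven; loses to Yuki and Hassan → score 1.
Hassan: beats Sven and Omar; loses to Yuki → score 2.
Yuki has the best pairwise record.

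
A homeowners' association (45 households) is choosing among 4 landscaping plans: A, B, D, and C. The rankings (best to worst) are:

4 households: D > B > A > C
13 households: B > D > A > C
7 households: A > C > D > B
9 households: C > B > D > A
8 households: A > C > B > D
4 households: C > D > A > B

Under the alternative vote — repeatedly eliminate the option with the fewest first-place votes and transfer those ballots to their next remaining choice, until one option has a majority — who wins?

B

Round 1: A 15, B 13, D 4, C 13. Eliminate D.
Round 2: A 15, B 17, C 13. Eliminate C.
Round 3: A 19, B 26. B has a majority.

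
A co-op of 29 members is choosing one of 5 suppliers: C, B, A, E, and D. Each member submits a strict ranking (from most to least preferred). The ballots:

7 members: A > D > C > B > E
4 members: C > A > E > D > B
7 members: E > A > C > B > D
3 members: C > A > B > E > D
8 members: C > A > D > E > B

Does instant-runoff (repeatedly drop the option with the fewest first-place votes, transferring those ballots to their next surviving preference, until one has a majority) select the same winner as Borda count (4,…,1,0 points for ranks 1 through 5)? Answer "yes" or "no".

no

Instant-runoff — R1 C 15, B 0, A 7, E 7, D 0 (C winner). Winner: C.
Borda — scores: C 88, B 20, A 94, E 47, D 41. Winner: A.
The two methods disagree.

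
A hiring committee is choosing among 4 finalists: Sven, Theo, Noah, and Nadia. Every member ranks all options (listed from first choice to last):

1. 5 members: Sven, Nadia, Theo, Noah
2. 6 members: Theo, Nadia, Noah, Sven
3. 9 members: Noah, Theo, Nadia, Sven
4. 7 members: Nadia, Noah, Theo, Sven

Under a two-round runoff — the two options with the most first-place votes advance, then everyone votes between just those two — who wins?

Round 1 first-place votes: Sven 5, Theo 6, Noah 9, Nadia 7.
Noah and Nadia advance.
Runoff: Noah is preferred to Nadia by 9 voters; Nadia by 18.
Nadia wins the runoff.

Nadia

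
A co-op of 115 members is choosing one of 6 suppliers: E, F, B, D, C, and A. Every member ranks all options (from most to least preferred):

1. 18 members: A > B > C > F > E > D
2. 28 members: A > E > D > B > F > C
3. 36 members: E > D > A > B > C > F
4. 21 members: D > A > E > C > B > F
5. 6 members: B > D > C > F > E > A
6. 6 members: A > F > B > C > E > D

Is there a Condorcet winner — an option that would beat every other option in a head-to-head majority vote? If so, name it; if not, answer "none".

none

Checking pairwise contests:
A beats E 73–42.
E beats F 85–30.
E beats B 85–30.
E beats D 88–27.
E beats C 85–30.
D beats A 63–52.
Every option loses at least one head-to-head, so there is no Condorcet winner.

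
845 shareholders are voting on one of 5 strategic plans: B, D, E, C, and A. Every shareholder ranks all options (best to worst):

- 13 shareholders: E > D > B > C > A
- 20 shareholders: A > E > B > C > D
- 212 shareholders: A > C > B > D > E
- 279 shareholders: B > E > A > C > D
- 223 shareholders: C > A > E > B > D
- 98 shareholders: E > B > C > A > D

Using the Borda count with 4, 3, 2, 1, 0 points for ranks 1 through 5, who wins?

B: 13·2 + 20·2 + 212·2 + 279·4 + 223·1 + 98·3 = 2123
D: 13·3 + 20·0 + 212·1 + 279·0 + 223·0 + 98·0 = 251
E: 13·4 + 20·3 + 212·0 + 279·3 + 223·2 + 98·4 = 1787
C: 13·1 + 20·1 + 212·3 + 279·1 + 223·4 + 98·2 = 2036
A: 13·0 + 20·4 + 212·4 + 279·2 + 223·3 + 98·1 = 2253
A has the highest Borda score (2253).

A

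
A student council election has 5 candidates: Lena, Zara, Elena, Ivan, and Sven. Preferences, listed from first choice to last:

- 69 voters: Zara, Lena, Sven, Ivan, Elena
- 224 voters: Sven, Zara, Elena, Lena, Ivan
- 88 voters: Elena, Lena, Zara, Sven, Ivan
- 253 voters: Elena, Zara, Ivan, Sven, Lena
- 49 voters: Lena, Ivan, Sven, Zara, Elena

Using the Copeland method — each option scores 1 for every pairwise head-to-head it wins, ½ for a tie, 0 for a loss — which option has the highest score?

Zara

Lena: beats Ivan; loses to Zara, Elena, and Sven → score 1.
Zara: beats Lena, Elena, Ivan, and Sven → score 4.
Elena: beats Lena and Ivan; loses to Zara and Sven → score 2.
Ivan: loses to Lena, Zara, Elena, and Sven → score 0.
Sven: beats Lena, Elena, and Ivan; loses to Zara → score 3.
Zara has the best pairwise record.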